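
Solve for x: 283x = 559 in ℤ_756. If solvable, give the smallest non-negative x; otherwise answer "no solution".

205

First find gcd(283, 756):
756 = 2*283 + 190
283 = 1*190 + 93
190 = 2*93 + 4
93 = 23*4 + 1
4 = 4*1 + 0
gcd = 1, so a unique solution mod 756 exists.
Back-substitute for the Bézout coefficients:
1 = 93 − 23·4
1 = −23·190 + 47·93
1 = 47·283 − 70·190
1 = −70·756 + 187·283
So 283·(187) ≡ 1 (mod 756), giving 283⁻¹ ≡ 187.
x ≡ 283⁻¹·559 ≡ 187·559 ≡ 205 (mod 756).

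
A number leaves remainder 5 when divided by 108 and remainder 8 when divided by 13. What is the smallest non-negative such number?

437

Write x = 5 + 108·k. Then 108·k ≡ 8 − 5 ≡ 3 (mod 13).
Need 108⁻¹ mod 13. Extended Euclid on (13, 4):
13 = 3*4 + 1
4 = 4*1 + 0
Back-substitute:
1 = 13 − 3·4
108⁻¹ ≡ 10 (mod 13), so k ≡ 10·3 ≡ 4 (mod 13).
x = 5 + 108·4 = 437.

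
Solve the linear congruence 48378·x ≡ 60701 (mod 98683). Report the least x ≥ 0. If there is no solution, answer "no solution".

82335

First find gcd(48378, 98683):
98683 = 2·48378 + 1927
48378 = 25·1927 + 203
1927 = 9·203 + 100
203 = 2·100 + 3
100 = 33·3 + 1
3 = 3·1 + 0
gcd = 1, so a unique solution mod 98683 exists.
Back-substitute for the Bézout coefficients:
1 = 100 − 33·3
1 = −33·203 + 67·100
1 = 67·1927 − 636·203
1 = −636·48378 + 15967·1927
1 = 15967·98683 − 32570·48378
So 48378·(-32570) ≡ 1 (mod 98683), giving 48378⁻¹ ≡ 66113.
x ≡ 48378⁻¹·60701 ≡ 66113·60701 ≡ 82335 (mod 98683).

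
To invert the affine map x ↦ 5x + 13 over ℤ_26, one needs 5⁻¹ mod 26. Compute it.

21

Apply the Euclidean algorithm to 26 and 5:
26 = 5×5 + 1
5 = 5×1 + 0
The gcd is 1. Working backward:
1 = 26 − 5·5
So 5·(-5) ≡ 1 (mod 26), and -5 ≡ 21 (mod 26).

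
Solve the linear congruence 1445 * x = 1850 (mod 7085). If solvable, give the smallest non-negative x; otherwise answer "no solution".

First find gcd(1445, 7085):
7085 = 4·1445 + 1305
1445 = 1·1305 + 140
1305 = 9·140 + 45
140 = 3·45 + 5
45 = 9·5 + 0
gcd = 5 and 5 | 1850, so solutions exist. Divide through by 5: 289x ≡ 370 (mod 1417).
Now find 289⁻¹ mod 1417:
1417 = 4·289 + 261
289 = 1·261 + 28
261 = 9·28 + 9
28 = 3·9 + 1
9 = 9·1 + 0
Back-substitute:
1 = 28 − 3·9
1 = −3·261 + 28·28
1 = 28·289 − 31·261
1 = −31·1417 + 152·289
So 289⁻¹ ≡ 152 (mod 1417).
Then x ≡ 152·370 ≡ 977 (mod 1417); the smallest non-negative solution is x = 977.

977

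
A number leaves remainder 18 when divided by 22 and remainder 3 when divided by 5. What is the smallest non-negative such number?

Write x = 18 + 22·k. Then 22·k ≡ 3 − 18 ≡ 0 (mod 5).
Need 22⁻¹ mod 5. Extended Euclid on (5, 2):
5 = 2·2 + 1
2 = 2·1 + 0
Back-substitute:
1 = 5 − 2·2
22⁻¹ ≡ 3 (mod 5), so k ≡ 3·0 ≡ 0 (mod 5).
x = 18 + 22·0 = 18.

18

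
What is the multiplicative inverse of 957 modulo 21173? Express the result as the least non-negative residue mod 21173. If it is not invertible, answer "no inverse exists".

4270

Extended Euclidean algorithm:
21173 = 22·957 + 119
957 = 8·119 + 5
119 = 23·5 + 4
5 = 1·4 + 1
4 = 4·1 + 0
gcd = 1, so the inverse exists. Back-substitute:
1 = 5 − 4
1 = −119 + 24·5
1 = 24·957 − 193·119
1 = −193·21173 + 4270·957
So 957·4270 ≡ 1 (mod 21173).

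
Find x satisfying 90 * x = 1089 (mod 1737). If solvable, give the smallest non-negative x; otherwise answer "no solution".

70

First find gcd(90, 1737):
1737 = 19*90 + 27
90 = 3*27 + 9
27 = 3*9 + 0
gcd = 9 and 9 | 1089, so solutions exist. Divide through by 9: 10x ≡ 121 (mod 193).
Now find 10⁻¹ mod 193:
193 = 19*10 + 3
10 = 3*3 + 1
3 = 3*1 + 0
Back-substitute:
1 = 10 − 3·3
1 = −3·193 + 58·10
So 10⁻¹ ≡ 58 (mod 193).
Then x ≡ 58·121 ≡ 70 (mod 193); the smallest non-negative solution is x = 70.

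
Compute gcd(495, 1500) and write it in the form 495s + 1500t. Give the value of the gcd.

Euclidean algorithm:
1500 = 3*495 + 15
495 = 33*15 + 0
gcd(495, 1500) = 15.
Express as a combination:
15 = 1500 − 3·495
So 15 = (1)·1500 + (-3)·495.

15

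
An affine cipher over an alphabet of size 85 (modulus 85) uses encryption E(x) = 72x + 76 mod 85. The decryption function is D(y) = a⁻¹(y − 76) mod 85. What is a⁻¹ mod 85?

Extended Euclidean algorithm:
85 = 1×72 + 13
72 = 5×13 + 7
13 = 1×7 + 6
7 = 1×6 + 1
6 = 6×1 + 0
Since gcd(72, 85) = 1, back-substitute to write 1 as a combination:
1 = 7 − 6
1 = −13 + 2·7
1 = 2·72 − 11·13
1 = −11·85 + 13·72
So 72·13 ≡ 1 (mod 85).

13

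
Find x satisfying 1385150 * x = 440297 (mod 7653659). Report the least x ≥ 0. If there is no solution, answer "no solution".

195421

First find gcd(1385150, 7653659):
7653659 = 5*1385150 + 727909
1385150 = 1*727909 + 657241
727909 = 1*657241 + 70668
657241 = 9*70668 + 21229
70668 = 3*21229 + 6981
21229 = 3*6981 + 286
6981 = 24*286 + 117
286 = 2*117 + 52
117 = 2*52 + 13
52 = 4*13 + 0
gcd = 13 and 13 | 440297, so solutions exist. Divide through by 13: 106550x ≡ 33869 (mod 588743).
Now find 106550⁻¹ mod 588743:
588743 = 5*106550 + 55993
106550 = 1*55993 + 50557
55993 = 1*50557 + 5436
50557 = 9*5436 + 1633
5436 = 3*1633 + 537
1633 = 3*537 + 22
537 = 24*22 + 9
22 = 2*9 + 4
9 = 2*4 + 1
4 = 4*1 + 0
Back-substitute:
1 = 9 − 2·4
1 = −2·22 + 5·9
1 = 5·537 − 122·22
1 = −122·1633 + 371·537
1 = 371·5436 − 1235·1633
1 = −1235·50557 + 11486·5436
1 = 11486·55993 − 12721·50557
1 = −12721·106550 + 24207·55993
1 = 24207·588743 − 133756·106550
So 106550·(-133756) ≡ 1 (mod 588743), i.e. 106550⁻¹ ≡ 454987.
Then x ≡ 454987·33869 ≡ 195421 (mod 588743); the smallest non-negative solution is x = 195421.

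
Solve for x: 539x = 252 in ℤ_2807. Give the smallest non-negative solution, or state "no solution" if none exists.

First find gcd(539, 2807):
2807 = 5·539 + 112
539 = 4·112 + 91
112 = 1·91 + 21
91 = 4·21 + 7
21 = 3·7 + 0
gcd = 7 and 7 | 252, so solutions exist. Divide through by 7: 77x ≡ 36 (mod 401).
Now find 77⁻¹ mod 401:
401 = 5×77 + 16
77 = 4×16 + 13
16 = 1×13 + 3
13 = 4×3 + 1
3 = 3×1 + 0
Back-substitute:
1 = 13 − 4·3
1 = −4·16 + 5·13
1 = 5·77 − 24·16
1 = −24·401 + 125·77
So 77⁻¹ ≡ 125 (mod 401).
Then x ≡ 125·36 ≡ 89 (mod 401); the smallest non-negative solution is x = 89.

89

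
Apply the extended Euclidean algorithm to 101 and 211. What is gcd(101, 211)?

Repeated division:
211 = 2×101 + 9
101 = 11×9 + 2
9 = 4×2 + 1
2 = 2×1 + 0
gcd(101, 211) = 1.
Express as a combination:
1 = 9 − 4·2
1 = −4·101 + 45·9
1 = 45·211 − 94·101
So 1 = (45)·211 + (-94)·101.

1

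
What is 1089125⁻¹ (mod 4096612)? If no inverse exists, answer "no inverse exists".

gcd(4096612, 1089125) by repeated division:
4096612 = 3×1089125 + 829237
1089125 = 1×829237 + 259888
829237 = 3×259888 + 49573
259888 = 5×49573 + 12023
49573 = 4×12023 + 1481
12023 = 8×1481 + 175
1481 = 8×175 + 81
175 = 2×81 + 13
81 = 6×13 + 3
13 = 4×3 + 1
3 = 3×1 + 0
Since gcd(1089125, 4096612) = 1, back-substitute to write 1 as a combination:
1 = 13 − 4·3
1 = −4·81 + 25·13
1 = 25·175 − 54·81
1 = −54·1481 + 457·175
1 = 457·12023 − 3710·1481
1 = −3710·49573 + 15297·12023
1 = 15297·259888 − 80195·49573
1 = −80195·829237 + 255882·259888
1 = 255882·1089125 − 336077·829237
1 = −336077·4096612 + 1264113·1089125
So 1089125·1264113 ≡ 1 (mod 4096612).

1264113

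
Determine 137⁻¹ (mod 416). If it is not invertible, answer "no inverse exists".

Extended Euclidean algorithm:
416 = 3*137 + 5
137 = 27*5 + 2
5 = 2*2 + 1
2 = 2*1 + 0
The gcd is 1. Working backward:
1 = 5 − 2·2
1 = −2·137 + 55·5
1 = 55·416 − 167·137
Thus 137·(-167) ≡ 1 (mod 416); reducing, -167 mod 416 = 249.

249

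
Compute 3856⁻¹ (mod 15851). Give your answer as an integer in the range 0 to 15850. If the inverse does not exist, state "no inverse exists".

gcd(15851, 3856) by repeated division:
15851 = 4*3856 + 427
3856 = 9*427 + 13
427 = 32*13 + 11
13 = 1*11 + 2
11 = 5*2 + 1
2 = 2*1 + 0
The gcd is 1. Working backward:
1 = 11 − 5·2
1 = −5·13 + 6·11
1 = 6·427 − 197·13
1 = −197·3856 + 1779·427
1 = 1779·15851 − 7313·3856
So 3856·(-7313) ≡ 1 (mod 15851), and -7313 ≡ 8538 (mod 15851).

8538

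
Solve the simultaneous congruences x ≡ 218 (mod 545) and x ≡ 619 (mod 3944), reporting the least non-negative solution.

1404683

Write x = 218 + 545·k. Then 545·k ≡ 619 − 218 ≡ 401 (mod 3944).
Need 545⁻¹ mod 3944. Extended Euclid on (3944, 545):
3944 = 7×545 + 129
545 = 4×129 + 29
129 = 4×29 + 13
29 = 2×13 + 3
13 = 4×3 + 1
3 = 3×1 + 0
Back-substitute:
1 = 13 − 4·3
1 = −4·29 + 9·13
1 = 9·129 − 40·29
1 = −40·545 + 169·129
1 = 169·3944 − 1223·545
545⁻¹ ≡ 2721 (mod 3944), so k ≡ 2721·401 ≡ 2577 (mod 3944).
x = 218 + 545·2577 = 1404683.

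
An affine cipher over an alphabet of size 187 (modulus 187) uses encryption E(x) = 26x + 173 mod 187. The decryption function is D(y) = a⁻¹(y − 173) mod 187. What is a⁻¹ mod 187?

Run Euclid on (187, 26):
187 = 7*26 + 5
26 = 5*5 + 1
5 = 5*1 + 0
The gcd is 1. Working backward:
1 = 26 − 5·5
1 = −5·187 + 36·26
So 26·36 ≡ 1 (mod 187).

36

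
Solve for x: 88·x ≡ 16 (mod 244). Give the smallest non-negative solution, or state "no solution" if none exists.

39

First find gcd(88, 244):
244 = 2·88 + 68
88 = 1·68 + 20
68 = 3·20 + 8
20 = 2·8 + 4
8 = 2·4 + 0
gcd = 4 and 4 | 16, so solutions exist. Divide through by 4: 22x ≡ 4 (mod 61).
Now find 22⁻¹ mod 61:
61 = 2×22 + 17
22 = 1×17 + 5
17 = 3×5 + 2
5 = 2×2 + 1
2 = 2×1 + 0
Back-substitute:
1 = 5 − 2·2
1 = −2·17 + 7·5
1 = 7·22 − 9·17
1 = −9·61 + 25·22
So 22⁻¹ ≡ 25 (mod 61).
Then x ≡ 25·4 ≡ 39 (mod 61); the smallest non-negative solution is x = 39.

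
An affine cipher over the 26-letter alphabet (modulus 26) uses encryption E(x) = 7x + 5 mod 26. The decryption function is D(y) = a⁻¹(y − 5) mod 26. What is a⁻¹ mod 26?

gcd(26, 7) by repeated division:
26 = 3×7 + 5
7 = 1×5 + 2
5 = 2×2 + 1
2 = 2×1 + 0
gcd = 1, so the inverse exists. Back-substitute:
1 = 5 − 2·2
1 = −2·7 + 3·5
1 = 3·26 − 11·7
Hence 7⁻¹ ≡ -11 ≡ 15 (mod 26).

15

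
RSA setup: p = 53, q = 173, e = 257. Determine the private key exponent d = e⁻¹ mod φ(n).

4385

φ(n) = (p−1)(q−1) = 52·172 = 8944.
Need d with 257·d ≡ 1 (mod 8944). Apply the extended Euclidean algorithm:
8944 = 34×257 + 206
257 = 1×206 + 51
206 = 4×51 + 2
51 = 25×2 + 1
2 = 2×1 + 0
Back-substitute:
1 = 51 − 25·2
1 = −25·206 + 101·51
1 = 101·257 − 126·206
1 = −126·8944 + 4385·257
So 257·4385 ≡ 1 (mod 8944), hence d = 4385.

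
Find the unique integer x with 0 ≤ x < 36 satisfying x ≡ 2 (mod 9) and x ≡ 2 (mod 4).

Write x = 2 + 9·k. Then 9·k ≡ 2 − 2 ≡ 0 (mod 4).
Need 9⁻¹ mod 4. Extended Euclid on (4, 1):
4 = 4*1 + 0
9⁻¹ ≡ 1 (mod 4), so k ≡ 1·0 ≡ 0 (mod 4).
x = 2 + 9·0 = 2.

2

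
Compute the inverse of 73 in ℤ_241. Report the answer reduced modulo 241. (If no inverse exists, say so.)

Run Euclid on (241, 73):
241 = 3*73 + 22
73 = 3*22 + 7
22 = 3*7 + 1
7 = 7*1 + 0
The gcd is 1. Working backward:
1 = 22 − 3·7
1 = −3·73 + 10·22
1 = 10·241 − 33·73
Thus 73·(-33) ≡ 1 (mod 241); reducing, -33 mod 241 = 208.

208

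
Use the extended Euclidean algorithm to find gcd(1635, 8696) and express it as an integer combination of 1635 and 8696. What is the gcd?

1

Repeated division:
8696 = 5·1635 + 521
1635 = 3·521 + 72
521 = 7·72 + 17
72 = 4·17 + 4
17 = 4·4 + 1
4 = 4·1 + 0
gcd(1635, 8696) = 1.
Working backward:
1 = 17 − 4·4
1 = −4·72 + 17·17
1 = 17·521 − 123·72
1 = −123·1635 + 386·521
1 = 386·8696 − 2053·1635
So 1 = (386)·8696 + (-2053)·1635.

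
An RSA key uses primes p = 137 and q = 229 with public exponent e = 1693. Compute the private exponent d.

12949

φ(n) = (p−1)(q−1) = 136·228 = 31008.
Need d with 1693·d ≡ 1 (mod 31008). Apply the extended Euclidean algorithm:
31008 = 18*1693 + 534
1693 = 3*534 + 91
534 = 5*91 + 79
91 = 1*79 + 12
79 = 6*12 + 7
12 = 1*7 + 5
7 = 1*5 + 2
5 = 2*2 + 1
2 = 2*1 + 0
Back-substitute:
1 = 5 − 2·2
1 = −2·7 + 3·5
1 = 3·12 − 5·7
1 = −5·79 + 33·12
1 = 33·91 − 38·79
1 = −38·534 + 223·91
1 = 223·1693 − 707·534
1 = −707·31008 + 12949·1693
So 1693·12949 ≡ 1 (mod 31008), hence d = 12949.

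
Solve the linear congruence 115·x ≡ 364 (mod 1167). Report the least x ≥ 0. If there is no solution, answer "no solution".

First find gcd(115, 1167):
1167 = 10·115 + 17
115 = 6·17 + 13
17 = 1·13 + 4
13 = 3·4 + 1
4 = 4·1 + 0
gcd = 1, so a unique solution mod 1167 exists.
Back-substitute for the Bézout coefficients:
1 = 13 − 3·4
1 = −3·17 + 4·13
1 = 4·115 − 27·17
1 = −27·1167 + 274·115
So 115·(274) ≡ 1 (mod 1167), giving 115⁻¹ ≡ 274.
x ≡ 115⁻¹·364 ≡ 274·364 ≡ 541 (mod 1167).

541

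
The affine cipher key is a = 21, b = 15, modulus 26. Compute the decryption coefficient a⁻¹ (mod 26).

gcd(26, 21) by repeated division:
26 = 1·21 + 5
21 = 4·5 + 1
5 = 5·1 + 0
Since gcd(21, 26) = 1, back-substitute to write 1 as a combination:
1 = 21 − 4·5
1 = −4·26 + 5·21
So 21·5 ≡ 1 (mod 26).

5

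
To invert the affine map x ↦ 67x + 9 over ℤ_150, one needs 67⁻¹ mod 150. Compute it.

103

Run Euclid on (150, 67):
150 = 2*67 + 16
67 = 4*16 + 3
16 = 5*3 + 1
3 = 3*1 + 0
The gcd is 1. Working backward:
1 = 16 − 5·3
1 = −5·67 + 21·16
1 = 21·150 − 47·67
Hence 67⁻¹ ≡ -47 ≡ 103 (mod 150).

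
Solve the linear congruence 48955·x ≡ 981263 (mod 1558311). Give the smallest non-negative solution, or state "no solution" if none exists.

First find gcd(48955, 1558311):
1558311 = 31×48955 + 40706
48955 = 1×40706 + 8249
40706 = 4×8249 + 7710
8249 = 1×7710 + 539
7710 = 14×539 + 164
539 = 3×164 + 47
164 = 3×47 + 23
47 = 2×23 + 1
23 = 23×1 + 0
gcd = 1, so a unique solution mod 1558311 exists.
Back-substitute for the Bézout coefficients:
1 = 47 − 2·23
1 = −2·164 + 7·47
1 = 7·539 − 23·164
1 = −23·7710 + 329·539
1 = 329·8249 − 352·7710
1 = −352·40706 + 1737·8249
1 = 1737·48955 − 2089·40706
1 = −2089·1558311 + 66496·48955
So 48955·(66496) ≡ 1 (mod 1558311), giving 48955⁻¹ ≡ 66496.
x ≡ 48955⁻¹·981263 ≡ 66496·981263 ≡ 466256 (mod 1558311).

466256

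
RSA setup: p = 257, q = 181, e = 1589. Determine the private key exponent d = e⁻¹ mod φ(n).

φ(n) = (p−1)(q−1) = 256·180 = 46080.
Need d with 1589·d ≡ 1 (mod 46080). Apply the extended Euclidean algorithm:
46080 = 28*1589 + 1588
1589 = 1*1588 + 1
1588 = 1588*1 + 0
Back-substitute:
1 = 1589 − 1588
1 = −46080 + 29·1589
So 1589·29 ≡ 1 (mod 46080), hence d = 29.

29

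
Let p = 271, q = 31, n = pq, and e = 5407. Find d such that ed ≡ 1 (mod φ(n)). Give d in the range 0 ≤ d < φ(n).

1543

φ(n) = (p−1)(q−1) = 270·30 = 8100.
Need d with 5407·d ≡ 1 (mod 8100). Apply the extended Euclidean algorithm:
8100 = 1×5407 + 2693
5407 = 2×2693 + 21
2693 = 128×21 + 5
21 = 4×5 + 1
5 = 5×1 + 0
Back-substitute:
1 = 21 − 4·5
1 = −4·2693 + 513·21
1 = 513·5407 − 1030·2693
1 = −1030·8100 + 1543·5407
So 5407·1543 ≡ 1 (mod 8100), hence d = 1543.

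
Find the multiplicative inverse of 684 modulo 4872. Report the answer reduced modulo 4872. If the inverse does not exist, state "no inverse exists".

no inverse exists

Euclidean algorithm on 4872, 684:
4872 = 7*684 + 84
684 = 8*84 + 12
84 = 7*12 + 0
gcd(684, 4872) = 12 ≠ 1, so 684 has no multiplicative inverse modulo 4872.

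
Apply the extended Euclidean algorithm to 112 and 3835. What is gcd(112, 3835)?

Repeated division:
3835 = 34*112 + 27
112 = 4*27 + 4
27 = 6*4 + 3
4 = 1*3 + 1
3 = 3*1 + 0
gcd(112, 3835) = 1.
Back-substituting:
1 = 4 − 3
1 = −27 + 7·4
1 = 7·112 − 29·27
1 = −29·3835 + 993·112
So 1 = (-29)·3835 + (993)·112.

1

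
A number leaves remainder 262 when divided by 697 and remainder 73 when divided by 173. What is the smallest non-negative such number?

Write x = 262 + 697·k. Then 697·k ≡ 73 − 262 ≡ 157 (mod 173).
Need 697⁻¹ mod 173. Extended Euclid on (173, 5):
173 = 34*5 + 3
5 = 1*3 + 2
3 = 1*2 + 1
2 = 2*1 + 0
Back-substitute:
1 = 3 − 2
1 = −5 + 2·3
1 = 2·173 − 69·5
697⁻¹ ≡ 104 (mod 173), so k ≡ 104·157 ≡ 66 (mod 173).
x = 262 + 697·66 = 46264.

46264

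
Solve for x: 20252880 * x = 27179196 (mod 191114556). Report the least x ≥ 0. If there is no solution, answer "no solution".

First find gcd(20252880, 191114556):
191114556 = 9×20252880 + 8838636
20252880 = 2×8838636 + 2575608
8838636 = 3×2575608 + 1111812
2575608 = 2×1111812 + 351984
1111812 = 3×351984 + 55860
351984 = 6×55860 + 16824
55860 = 3×16824 + 5388
16824 = 3×5388 + 660
5388 = 8×660 + 108
660 = 6×108 + 12
108 = 9×12 + 0
gcd = 12 and 12 | 27179196, so solutions exist. Divide through by 12: 1687740x ≡ 2264933 (mod 15926213).
Now find 1687740⁻¹ mod 15926213:
15926213 = 9×1687740 + 736553
1687740 = 2×736553 + 214634
736553 = 3×214634 + 92651
214634 = 2×92651 + 29332
92651 = 3×29332 + 4655
29332 = 6×4655 + 1402
4655 = 3×1402 + 449
1402 = 3×449 + 55
449 = 8×55 + 9
55 = 6×9 + 1
9 = 9×1 + 0
Back-substitute:
1 = 55 − 6·9
1 = −6·449 + 49·55
1 = 49·1402 − 153·449
1 = −153·4655 + 508·1402
1 = 508·29332 − 3201·4655
1 = −3201·92651 + 10111·29332
1 = 10111·214634 − 23423·92651
1 = −23423·736553 + 80380·214634
1 = 80380·1687740 − 184183·736553
1 = −184183·15926213 + 1738027·1687740
So 1687740⁻¹ ≡ 1738027 (mod 15926213).
Then x ≡ 1738027·2264933 ≡ 787555 (mod 15926213); the smallest non-negative solution is x = 787555.

787555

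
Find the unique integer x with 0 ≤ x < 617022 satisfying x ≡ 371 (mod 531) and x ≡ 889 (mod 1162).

476147

Write x = 371 + 531·k. Then 531·k ≡ 889 − 371 ≡ 518 (mod 1162).
Need 531⁻¹ mod 1162. Extended Euclid on (1162, 531):
1162 = 2×531 + 100
531 = 5×100 + 31
100 = 3×31 + 7
31 = 4×7 + 3
7 = 2×3 + 1
3 = 3×1 + 0
Back-substitute:
1 = 7 − 2·3
1 = −2·31 + 9·7
1 = 9·100 − 29·31
1 = −29·531 + 154·100
1 = 154·1162 − 337·531
531⁻¹ ≡ 825 (mod 1162), so k ≡ 825·518 ≡ 896 (mod 1162).
x = 371 + 531·896 = 476147.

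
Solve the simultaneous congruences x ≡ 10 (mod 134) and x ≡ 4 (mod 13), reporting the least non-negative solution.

Write x = 10 + 134·k. Then 134·k ≡ 4 − 10 ≡ 7 (mod 13).
Need 134⁻¹ mod 13. Extended Euclid on (13, 4):
13 = 3×4 + 1
4 = 4×1 + 0
Back-substitute:
1 = 13 − 3·4
134⁻¹ ≡ 10 (mod 13), so k ≡ 10·7 ≡ 5 (mod 13).
x = 10 + 134·5 = 680.

680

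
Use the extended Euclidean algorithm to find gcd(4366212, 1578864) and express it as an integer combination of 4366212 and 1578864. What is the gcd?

12

Repeated division:
4366212 = 2×1578864 + 1208484
1578864 = 1×1208484 + 370380
1208484 = 3×370380 + 97344
370380 = 3×97344 + 78348
97344 = 1×78348 + 18996
78348 = 4×18996 + 2364
18996 = 8×2364 + 84
2364 = 28×84 + 12
84 = 7×12 + 0
gcd(4366212, 1578864) = 12.
Working backward:
12 = 2364 − 28·84
12 = −28·18996 + 225·2364
12 = 225·78348 − 928·18996
12 = −928·97344 + 1153·78348
12 = 1153·370380 − 4387·97344
12 = −4387·1208484 + 14314·370380
12 = 14314·1578864 − 18701·1208484
12 = −18701·4366212 + 51716·1578864
So 12 = (-18701)·4366212 + (51716)·1578864.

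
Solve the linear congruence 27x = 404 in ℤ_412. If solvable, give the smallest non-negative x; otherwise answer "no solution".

First find gcd(27, 412):
412 = 15·27 + 7
27 = 3·7 + 6
7 = 1·6 + 1
6 = 6·1 + 0
gcd = 1, so a unique solution mod 412 exists.
Back-substitute for the Bézout coefficients:
1 = 7 − 6
1 = −27 + 4·7
1 = 4·412 − 61·27
So 27·(-61) ≡ 1 (mod 412), giving 27⁻¹ ≡ 351.
x ≡ 27⁻¹·404 ≡ 351·404 ≡ 76 (mod 412).

76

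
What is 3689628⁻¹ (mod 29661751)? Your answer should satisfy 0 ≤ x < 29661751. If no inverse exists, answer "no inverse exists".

6629507

Run Euclid on (29661751, 3689628):
29661751 = 8·3689628 + 144727
3689628 = 25·144727 + 71453
144727 = 2·71453 + 1821
71453 = 39·1821 + 434
1821 = 4·434 + 85
434 = 5·85 + 9
85 = 9·9 + 4
9 = 2·4 + 1
4 = 4·1 + 0
The gcd is 1. Working backward:
1 = 9 − 2·4
1 = −2·85 + 19·9
1 = 19·434 − 97·85
1 = −97·1821 + 407·434
1 = 407·71453 − 15970·1821
1 = −15970·144727 + 32347·71453
1 = 32347·3689628 − 824645·144727
1 = −824645·29661751 + 6629507·3689628
So 3689628·6629507 ≡ 1 (mod 29661751).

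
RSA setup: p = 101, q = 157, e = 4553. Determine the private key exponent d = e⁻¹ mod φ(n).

φ(n) = (p−1)(q−1) = 100·156 = 15600.
Need d with 4553·d ≡ 1 (mod 15600). Apply the extended Euclidean algorithm:
15600 = 3*4553 + 1941
4553 = 2*1941 + 671
1941 = 2*671 + 599
671 = 1*599 + 72
599 = 8*72 + 23
72 = 3*23 + 3
23 = 7*3 + 2
3 = 1*2 + 1
2 = 2*1 + 0
Back-substitute:
1 = 3 − 2
1 = −23 + 8·3
1 = 8·72 − 25·23
1 = −25·599 + 208·72
1 = 208·671 − 233·599
1 = −233·1941 + 674·671
1 = 674·4553 − 1581·1941
1 = −1581·15600 + 5417·4553
So 4553·5417 ≡ 1 (mod 15600), hence d = 5417.

5417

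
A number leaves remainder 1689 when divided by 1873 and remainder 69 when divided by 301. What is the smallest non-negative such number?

318226

Write x = 1689 + 1873·k. Then 1873·k ≡ 69 − 1689 ≡ 186 (mod 301).
Need 1873⁻¹ mod 301. Extended Euclid on (301, 67):
301 = 4*67 + 33
67 = 2*33 + 1
33 = 33*1 + 0
Back-substitute:
1 = 67 − 2·33
1 = −2·301 + 9·67
1873⁻¹ ≡ 9 (mod 301), so k ≡ 9·186 ≡ 169 (mod 301).
x = 1689 + 1873·169 = 318226.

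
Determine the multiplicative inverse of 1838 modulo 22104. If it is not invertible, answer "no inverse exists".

no inverse exists

Euclidean algorithm on 22104, 1838:
22104 = 12×1838 + 48
1838 = 38×48 + 14
48 = 3×14 + 6
14 = 2×6 + 2
6 = 3×2 + 0
Since gcd = 2 > 1, 1838 is not a unit mod 22104.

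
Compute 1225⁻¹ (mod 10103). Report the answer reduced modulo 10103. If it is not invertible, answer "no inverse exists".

2334

Run Euclid on (10103, 1225):
10103 = 8·1225 + 303
1225 = 4·303 + 13
303 = 23·13 + 4
13 = 3·4 + 1
4 = 4·1 + 0
The gcd is 1. Working backward:
1 = 13 − 3·4
1 = −3·303 + 70·13
1 = 70·1225 − 283·303
1 = −283·10103 + 2334·1225
So 1225·2334 ≡ 1 (mod 10103).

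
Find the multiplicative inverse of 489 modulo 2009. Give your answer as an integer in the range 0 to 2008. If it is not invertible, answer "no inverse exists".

Extended Euclidean algorithm:
2009 = 4*489 + 53
489 = 9*53 + 12
53 = 4*12 + 5
12 = 2*5 + 2
5 = 2*2 + 1
2 = 2*1 + 0
Since gcd(489, 2009) = 1, back-substitute to write 1 as a combination:
1 = 5 − 2·2
1 = −2·12 + 5·5
1 = 5·53 − 22·12
1 = −22·489 + 203·53
1 = 203·2009 − 834·489
Hence 489⁻¹ ≡ -834 ≡ 1175 (mod 2009).

1175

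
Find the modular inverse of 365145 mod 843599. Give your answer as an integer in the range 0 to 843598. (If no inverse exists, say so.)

811719

Run Euclid on (843599, 365145):
843599 = 2*365145 + 113309
365145 = 3*113309 + 25218
113309 = 4*25218 + 12437
25218 = 2*12437 + 344
12437 = 36*344 + 53
344 = 6*53 + 26
53 = 2*26 + 1
26 = 26*1 + 0
Since gcd(365145, 843599) = 1, back-substitute to write 1 as a combination:
1 = 53 − 2·26
1 = −2·344 + 13·53
1 = 13·12437 − 470·344
1 = −470·25218 + 953·12437
1 = 953·113309 − 4282·25218
1 = −4282·365145 + 13799·113309
1 = 13799·843599 − 31880·365145
Thus 365145·(-31880) ≡ 1 (mod 843599); reducing, -31880 mod 843599 = 811719.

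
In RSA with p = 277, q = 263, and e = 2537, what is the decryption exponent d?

4817

φ(n) = (p−1)(q−1) = 276·262 = 72312.
Need d with 2537·d ≡ 1 (mod 72312). Apply the extended Euclidean algorithm:
72312 = 28×2537 + 1276
2537 = 1×1276 + 1261
1276 = 1×1261 + 15
1261 = 84×15 + 1
15 = 15×1 + 0
Back-substitute:
1 = 1261 − 84·15
1 = −84·1276 + 85·1261
1 = 85·2537 − 169·1276
1 = −169·72312 + 4817·2537
So 2537·4817 ≡ 1 (mod 72312), hence d = 4817.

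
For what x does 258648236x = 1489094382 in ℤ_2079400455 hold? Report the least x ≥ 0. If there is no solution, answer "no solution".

no solution

gcd(258648236, 2079400455):
2079400455 = 8×258648236 + 10214567
258648236 = 25×10214567 + 3284061
10214567 = 3×3284061 + 362384
3284061 = 9×362384 + 22605
362384 = 16×22605 + 704
22605 = 32×704 + 77
704 = 9×77 + 11
77 = 7×11 + 0
gcd = 11, but 11 ∤ 1489094382, so the congruence has no solution.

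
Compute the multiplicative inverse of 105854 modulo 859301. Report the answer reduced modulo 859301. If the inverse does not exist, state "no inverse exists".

Run Euclid on (859301, 105854):
859301 = 8×105854 + 12469
105854 = 8×12469 + 6102
12469 = 2×6102 + 265
6102 = 23×265 + 7
265 = 37×7 + 6
7 = 1×6 + 1
6 = 6×1 + 0
Since gcd(105854, 859301) = 1, back-substitute to write 1 as a combination:
1 = 7 − 6
1 = −265 + 38·7
1 = 38·6102 − 875·265
1 = −875·12469 + 1788·6102
1 = 1788·105854 − 15179·12469
1 = −15179·859301 + 123220·105854
So 105854·123220 ≡ 1 (mod 859301).

123220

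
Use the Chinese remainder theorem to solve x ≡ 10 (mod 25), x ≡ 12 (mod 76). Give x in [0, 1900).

Write x = 10 + 25·k. Then 25·k ≡ 12 − 10 ≡ 2 (mod 76).
Need 25⁻¹ mod 76. Extended Euclid on (76, 25):
76 = 3*25 + 1
25 = 25*1 + 0
Back-substitute:
1 = 76 − 3·25
25⁻¹ ≡ 73 (mod 76), so k ≡ 73·2 ≡ 70 (mod 76).
x = 10 + 25·70 = 1760.

1760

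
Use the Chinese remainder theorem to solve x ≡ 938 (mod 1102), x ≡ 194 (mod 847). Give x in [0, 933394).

Write x = 938 + 1102·k. Then 1102·k ≡ 194 − 938 ≡ 103 (mod 847).
Need 1102⁻¹ mod 847. Extended Euclid on (847, 255):
847 = 3*255 + 82
255 = 3*82 + 9
82 = 9*9 + 1
9 = 9*1 + 0
Back-substitute:
1 = 82 − 9·9
1 = −9·255 + 28·82
1 = 28·847 − 93·255
1102⁻¹ ≡ 754 (mod 847), so k ≡ 754·103 ≡ 585 (mod 847).
x = 938 + 1102·585 = 645608.

645608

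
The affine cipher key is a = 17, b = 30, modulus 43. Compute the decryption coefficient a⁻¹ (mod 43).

Extended Euclidean algorithm:
43 = 2*17 + 9
17 = 1*9 + 8
9 = 1*8 + 1
8 = 8*1 + 0
gcd = 1, so the inverse exists. Back-substitute:
1 = 9 − 8
1 = −17 + 2·9
1 = 2·43 − 5·17
Hence 17⁻¹ ≡ -5 ≡ 38 (mod 43).

38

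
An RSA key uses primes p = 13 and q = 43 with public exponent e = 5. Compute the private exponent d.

φ(n) = (p−1)(q−1) = 12·42 = 504.
Need d with 5·d ≡ 1 (mod 504). Apply the extended Euclidean algorithm:
504 = 100×5 + 4
5 = 1×4 + 1
4 = 4×1 + 0
Back-substitute:
1 = 5 − 4
1 = −504 + 101·5
So 5·101 ≡ 1 (mod 504), hence d = 101.

101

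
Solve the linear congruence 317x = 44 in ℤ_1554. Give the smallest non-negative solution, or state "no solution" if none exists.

358

First find gcd(317, 1554):
1554 = 4*317 + 286
317 = 1*286 + 31
286 = 9*31 + 7
31 = 4*7 + 3
7 = 2*3 + 1
3 = 3*1 + 0
gcd = 1, so a unique solution mod 1554 exists.
Back-substitute for the Bézout coefficients:
1 = 7 − 2·3
1 = −2·31 + 9·7
1 = 9·286 − 83·31
1 = −83·317 + 92·286
1 = 92·1554 − 451·317
So 317·(-451) ≡ 1 (mod 1554), giving 317⁻¹ ≡ 1103.
x ≡ 317⁻¹·44 ≡ 1103·44 ≡ 358 (mod 1554).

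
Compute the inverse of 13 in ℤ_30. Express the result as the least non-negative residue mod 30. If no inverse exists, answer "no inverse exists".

Extended Euclidean algorithm:
30 = 2·13 + 4
13 = 3·4 + 1
4 = 4·1 + 0
Since gcd(13, 30) = 1, back-substitute to write 1 as a combination:
1 = 13 − 3·4
1 = −3·30 + 7·13
So 13·7 ≡ 1 (mod 30).

7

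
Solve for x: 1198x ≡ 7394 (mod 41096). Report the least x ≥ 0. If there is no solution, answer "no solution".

First find gcd(1198, 41096):
41096 = 34*1198 + 364
1198 = 3*364 + 106
364 = 3*106 + 46
106 = 2*46 + 14
46 = 3*14 + 4
14 = 3*4 + 2
4 = 2*2 + 0
gcd = 2 and 2 | 7394, so solutions exist. Divide through by 2: 599x ≡ 3697 (mod 20548).
Now find 599⁻¹ mod 20548:
20548 = 34×599 + 182
599 = 3×182 + 53
182 = 3×53 + 23
53 = 2×23 + 7
23 = 3×7 + 2
7 = 3×2 + 1
2 = 2×1 + 0
Back-substitute:
1 = 7 − 3·2
1 = −3·23 + 10·7
1 = 10·53 − 23·23
1 = −23·182 + 79·53
1 = 79·599 − 260·182
1 = −260·20548 + 8919·599
So 599⁻¹ ≡ 8919 (mod 20548).
Then x ≡ 8919·3697 ≡ 14551 (mod 20548); the smallest non-negative solution is x = 14551.

14551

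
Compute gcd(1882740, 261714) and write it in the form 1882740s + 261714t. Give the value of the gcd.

6

Repeated division:
1882740 = 7*261714 + 50742
261714 = 5*50742 + 8004
50742 = 6*8004 + 2718
8004 = 2*2718 + 2568
2718 = 1*2568 + 150
2568 = 17*150 + 18
150 = 8*18 + 6
18 = 3*6 + 0
gcd(1882740, 261714) = 6.
Working backward:
6 = 150 − 8·18
6 = −8·2568 + 137·150
6 = 137·2718 − 145·2568
6 = −145·8004 + 427·2718
6 = 427·50742 − 2707·8004
6 = −2707·261714 + 13962·50742
6 = 13962·1882740 − 100441·261714
So 6 = (13962)·1882740 + (-100441)·261714.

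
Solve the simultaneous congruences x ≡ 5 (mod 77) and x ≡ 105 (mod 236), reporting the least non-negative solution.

13557

Write x = 5 + 77·k. Then 77·k ≡ 105 − 5 ≡ 100 (mod 236).
Need 77⁻¹ mod 236. Extended Euclid on (236, 77):
236 = 3*77 + 5
77 = 15*5 + 2
5 = 2*2 + 1
2 = 2*1 + 0
Back-substitute:
1 = 5 − 2·2
1 = −2·77 + 31·5
1 = 31·236 − 95·77
77⁻¹ ≡ 141 (mod 236), so k ≡ 141·100 ≡ 176 (mod 236).
x = 5 + 77·176 = 13557.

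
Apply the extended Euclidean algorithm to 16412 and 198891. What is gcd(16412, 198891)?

Apply Euclid's algorithm to 198891 and 16412:
198891 = 12·16412 + 1947
16412 = 8·1947 + 836
1947 = 2·836 + 275
836 = 3·275 + 11
275 = 25·11 + 0
gcd(16412, 198891) = 11.
Working backward:
11 = 836 − 3·275
11 = −3·1947 + 7·836
11 = 7·16412 − 59·1947
11 = −59·198891 + 715·16412
So 11 = (-59)·198891 + (715)·16412.

11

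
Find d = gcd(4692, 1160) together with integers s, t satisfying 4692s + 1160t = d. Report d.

4

Apply Euclid's algorithm to 4692 and 1160:
4692 = 4×1160 + 52
1160 = 22×52 + 16
52 = 3×16 + 4
16 = 4×4 + 0
gcd(4692, 1160) = 4.
Working backward:
4 = 52 − 3·16
4 = −3·1160 + 67·52
4 = 67·4692 − 271·1160
So 4 = (67)·4692 + (-271)·1160.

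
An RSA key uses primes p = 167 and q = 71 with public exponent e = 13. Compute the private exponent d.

φ(n) = (p−1)(q−1) = 166·70 = 11620.
Need d with 13·d ≡ 1 (mod 11620). Apply the extended Euclidean algorithm:
11620 = 893·13 + 11
13 = 1·11 + 2
11 = 5·2 + 1
2 = 2·1 + 0
Back-substitute:
1 = 11 − 5·2
1 = −5·13 + 6·11
1 = 6·11620 − 5363·13
So 13·(-5363) ≡ 1 (mod 11620), hence d ≡ -5363 ≡ 6257 (mod 11620).

6257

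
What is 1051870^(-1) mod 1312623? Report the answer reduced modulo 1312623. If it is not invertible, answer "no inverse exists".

Extended Euclidean algorithm:
1312623 = 1*1051870 + 260753
1051870 = 4*260753 + 8858
260753 = 29*8858 + 3871
8858 = 2*3871 + 1116
3871 = 3*1116 + 523
1116 = 2*523 + 70
523 = 7*70 + 33
70 = 2*33 + 4
33 = 8*4 + 1
4 = 4*1 + 0
gcd = 1, so the inverse exists. Back-substitute:
1 = 33 − 8·4
1 = −8·70 + 17·33
1 = 17·523 − 127·70
1 = −127·1116 + 271·523
1 = 271·3871 − 940·1116
1 = −940·8858 + 2151·3871
1 = 2151·260753 − 63319·8858
1 = −63319·1051870 + 255427·260753
1 = 255427·1312623 − 318746·1051870
Thus 1051870·(-318746) ≡ 1 (mod 1312623); reducing, -318746 mod 1312623 = 993877.

993877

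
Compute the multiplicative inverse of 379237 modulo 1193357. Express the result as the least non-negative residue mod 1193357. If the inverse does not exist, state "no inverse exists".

586642

Run Euclid on (1193357, 379237):
1193357 = 3·379237 + 55646
379237 = 6·55646 + 45361
55646 = 1·45361 + 10285
45361 = 4·10285 + 4221
10285 = 2·4221 + 1843
4221 = 2·1843 + 535
1843 = 3·535 + 238
535 = 2·238 + 59
238 = 4·59 + 2
59 = 29·2 + 1
2 = 2·1 + 0
Since gcd(379237, 1193357) = 1, back-substitute to write 1 as a combination:
1 = 59 − 29·2
1 = −29·238 + 117·59
1 = 117·535 − 263·238
1 = −263·1843 + 906·535
1 = 906·4221 − 2075·1843
1 = −2075·10285 + 5056·4221
1 = 5056·45361 − 22299·10285
1 = −22299·55646 + 27355·45361
1 = 27355·379237 − 186429·55646
1 = −186429·1193357 + 586642·379237
So 379237·586642 ≡ 1 (mod 1193357).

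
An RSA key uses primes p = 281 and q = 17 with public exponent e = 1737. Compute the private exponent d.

φ(n) = (p−1)(q−1) = 280·16 = 4480.
Need d with 1737·d ≡ 1 (mod 4480). Apply the extended Euclidean algorithm:
4480 = 2*1737 + 1006
1737 = 1*1006 + 731
1006 = 1*731 + 275
731 = 2*275 + 181
275 = 1*181 + 94
181 = 1*94 + 87
94 = 1*87 + 7
87 = 12*7 + 3
7 = 2*3 + 1
3 = 3*1 + 0
Back-substitute:
1 = 7 − 2·3
1 = −2·87 + 25·7
1 = 25·94 − 27·87
1 = −27·181 + 52·94
1 = 52·275 − 79·181
1 = −79·731 + 210·275
1 = 210·1006 − 289·731
1 = −289·1737 + 499·1006
1 = 499·4480 − 1287·1737
So 1737·(-1287) ≡ 1 (mod 4480), hence d ≡ -1287 ≡ 3193 (mod 4480).

3193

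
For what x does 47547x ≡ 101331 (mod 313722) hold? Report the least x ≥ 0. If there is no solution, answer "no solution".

30347

First find gcd(47547, 313722):
313722 = 6*47547 + 28440
47547 = 1*28440 + 19107
28440 = 1*19107 + 9333
19107 = 2*9333 + 441
9333 = 21*441 + 72
441 = 6*72 + 9
72 = 8*9 + 0
gcd = 9 and 9 | 101331, so solutions exist. Divide through by 9: 5283x ≡ 11259 (mod 34858).
Now find 5283⁻¹ mod 34858:
34858 = 6×5283 + 3160
5283 = 1×3160 + 2123
3160 = 1×2123 + 1037
2123 = 2×1037 + 49
1037 = 21×49 + 8
49 = 6×8 + 1
8 = 8×1 + 0
Back-substitute:
1 = 49 − 6·8
1 = −6·1037 + 127·49
1 = 127·2123 − 260·1037
1 = −260·3160 + 387·2123
1 = 387·5283 − 647·3160
1 = −647·34858 + 4269·5283
So 5283⁻¹ ≡ 4269 (mod 34858).
Then x ≡ 4269·11259 ≡ 30347 (mod 34858); the smallest non-negative solution is x = 30347.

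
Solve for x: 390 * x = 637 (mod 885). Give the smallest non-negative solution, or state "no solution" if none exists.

gcd(390, 885):
885 = 2*390 + 105
390 = 3*105 + 75
105 = 1*75 + 30
75 = 2*30 + 15
30 = 2*15 + 0
gcd = 15, but 15 ∤ 637, so the congruence has no solution.

no solution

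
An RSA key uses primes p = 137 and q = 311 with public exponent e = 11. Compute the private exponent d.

φ(n) = (p−1)(q−1) = 136·310 = 42160.
Need d with 11·d ≡ 1 (mod 42160). Apply the extended Euclidean algorithm:
42160 = 3832*11 + 8
11 = 1*8 + 3
8 = 2*3 + 2
3 = 1*2 + 1
2 = 2*1 + 0
Back-substitute:
1 = 3 − 2
1 = −8 + 3·3
1 = 3·11 − 4·8
1 = −4·42160 + 15331·11
So 11·15331 ≡ 1 (mod 42160), hence d = 15331.

15331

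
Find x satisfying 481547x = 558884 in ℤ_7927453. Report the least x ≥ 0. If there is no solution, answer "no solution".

First find gcd(481547, 7927453):
7927453 = 16×481547 + 222701
481547 = 2×222701 + 36145
222701 = 6×36145 + 5831
36145 = 6×5831 + 1159
5831 = 5×1159 + 36
1159 = 32×36 + 7
36 = 5×7 + 1
7 = 7×1 + 0
gcd = 1, so a unique solution mod 7927453 exists.
Back-substitute for the Bézout coefficients:
1 = 36 − 5·7
1 = −5·1159 + 161·36
1 = 161·5831 − 810·1159
1 = −810·36145 + 5021·5831
1 = 5021·222701 − 30936·36145
1 = −30936·481547 + 66893·222701
1 = 66893·7927453 − 1101224·481547
So 481547·(-1101224) ≡ 1 (mod 7927453), giving 481547⁻¹ ≡ 6826229.
x ≡ 481547⁻¹·558884 ≡ 6826229·558884 ≡ 7194545 (mod 7927453).

7194545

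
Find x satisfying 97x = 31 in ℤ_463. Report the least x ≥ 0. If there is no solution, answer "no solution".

First find gcd(97, 463):
463 = 4*97 + 75
97 = 1*75 + 22
75 = 3*22 + 9
22 = 2*9 + 4
9 = 2*4 + 1
4 = 4*1 + 0
gcd = 1, so a unique solution mod 463 exists.
Back-substitute for the Bézout coefficients:
1 = 9 − 2·4
1 = −2·22 + 5·9
1 = 5·75 − 17·22
1 = −17·97 + 22·75
1 = 22·463 − 105·97
So 97·(-105) ≡ 1 (mod 463), giving 97⁻¹ ≡ 358.
x ≡ 97⁻¹·31 ≡ 358·31 ≡ 449 (mod 463).

449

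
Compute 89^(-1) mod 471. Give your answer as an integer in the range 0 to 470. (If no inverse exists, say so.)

Extended Euclidean algorithm:
471 = 5×89 + 26
89 = 3×26 + 11
26 = 2×11 + 4
11 = 2×4 + 3
4 = 1×3 + 1
3 = 3×1 + 0
gcd = 1, so the inverse exists. Back-substitute:
1 = 4 − 3
1 = −11 + 3·4
1 = 3·26 − 7·11
1 = −7·89 + 24·26
1 = 24·471 − 127·89
Thus 89·(-127) ≡ 1 (mod 471); reducing, -127 mod 471 = 344.

344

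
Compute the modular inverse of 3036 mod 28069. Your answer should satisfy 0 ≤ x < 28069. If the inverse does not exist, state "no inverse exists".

11529

Apply the Euclidean algorithm to 28069 and 3036:
28069 = 9×3036 + 745
3036 = 4×745 + 56
745 = 13×56 + 17
56 = 3×17 + 5
17 = 3×5 + 2
5 = 2×2 + 1
2 = 2×1 + 0
gcd = 1, so the inverse exists. Back-substitute:
1 = 5 − 2·2
1 = −2·17 + 7·5
1 = 7·56 − 23·17
1 = −23·745 + 306·56
1 = 306·3036 − 1247·745
1 = −1247·28069 + 11529·3036
So 3036·11529 ≡ 1 (mod 28069).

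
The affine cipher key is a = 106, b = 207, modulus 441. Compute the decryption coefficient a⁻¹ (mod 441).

337

Run Euclid on (441, 106):
441 = 4*106 + 17
106 = 6*17 + 4
17 = 4*4 + 1
4 = 4*1 + 0
The gcd is 1. Working backward:
1 = 17 − 4·4
1 = −4·106 + 25·17
1 = 25·441 − 104·106
Hence 106⁻¹ ≡ -104 ≡ 337 (mod 441).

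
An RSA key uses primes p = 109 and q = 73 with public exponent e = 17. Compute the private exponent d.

φ(n) = (p−1)(q−1) = 108·72 = 7776.
Need d with 17·d ≡ 1 (mod 7776). Apply the extended Euclidean algorithm:
7776 = 457×17 + 7
17 = 2×7 + 3
7 = 2×3 + 1
3 = 3×1 + 0
Back-substitute:
1 = 7 − 2·3
1 = −2·17 + 5·7
1 = 5·7776 − 2287·17
So 17·(-2287) ≡ 1 (mod 7776), hence d ≡ -2287 ≡ 5489 (mod 7776).

5489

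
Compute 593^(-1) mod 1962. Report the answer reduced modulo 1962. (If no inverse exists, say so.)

1115

Extended Euclidean algorithm:
1962 = 3·593 + 183
593 = 3·183 + 44
183 = 4·44 + 7
44 = 6·7 + 2
7 = 3·2 + 1
2 = 2·1 + 0
gcd = 1, so the inverse exists. Back-substitute:
1 = 7 − 3·2
1 = −3·44 + 19·7
1 = 19·183 − 79·44
1 = −79·593 + 256·183
1 = 256·1962 − 847·593
So 593·(-847) ≡ 1 (mod 1962), and -847 ≡ 1115 (mod 1962).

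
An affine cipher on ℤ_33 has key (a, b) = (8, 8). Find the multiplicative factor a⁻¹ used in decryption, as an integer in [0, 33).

29

gcd(33, 8) by repeated division:
33 = 4×8 + 1
8 = 8×1 + 0
gcd = 1, so the inverse exists. Back-substitute:
1 = 33 − 4·8
So 8·(-4) ≡ 1 (mod 33), and -4 ≡ 29 (mod 33).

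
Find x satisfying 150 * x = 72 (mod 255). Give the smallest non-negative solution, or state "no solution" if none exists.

no solution

gcd(150, 255):
255 = 1*150 + 105
150 = 1*105 + 45
105 = 2*45 + 15
45 = 3*15 + 0
gcd = 15, but 15 ∤ 72, so the congruence has no solution.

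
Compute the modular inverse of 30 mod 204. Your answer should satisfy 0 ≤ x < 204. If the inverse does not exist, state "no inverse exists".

Compute gcd(30, 204):
204 = 6·30 + 24
30 = 1·24 + 6
24 = 4·6 + 0
The gcd is 6, not 1, hence no inverse exists.

no inverse exists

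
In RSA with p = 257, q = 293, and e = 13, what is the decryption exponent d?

34501

φ(n) = (p−1)(q−1) = 256·292 = 74752.
Need d with 13·d ≡ 1 (mod 74752). Apply the extended Euclidean algorithm:
74752 = 5750×13 + 2
13 = 6×2 + 1
2 = 2×1 + 0
Back-substitute:
1 = 13 − 6·2
1 = −6·74752 + 34501·13
So 13·34501 ≡ 1 (mod 74752), hence d = 34501.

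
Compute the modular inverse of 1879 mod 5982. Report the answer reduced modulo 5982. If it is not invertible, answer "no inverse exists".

5011

Run Euclid on (5982, 1879):
5982 = 3·1879 + 345
1879 = 5·345 + 154
345 = 2·154 + 37
154 = 4·37 + 6
37 = 6·6 + 1
6 = 6·1 + 0
Since gcd(1879, 5982) = 1, back-substitute to write 1 as a combination:
1 = 37 − 6·6
1 = −6·154 + 25·37
1 = 25·345 − 56·154
1 = −56·1879 + 305·345
1 = 305·5982 − 971·1879
Hence 1879⁻¹ ≡ -971 ≡ 5011 (mod 5982).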